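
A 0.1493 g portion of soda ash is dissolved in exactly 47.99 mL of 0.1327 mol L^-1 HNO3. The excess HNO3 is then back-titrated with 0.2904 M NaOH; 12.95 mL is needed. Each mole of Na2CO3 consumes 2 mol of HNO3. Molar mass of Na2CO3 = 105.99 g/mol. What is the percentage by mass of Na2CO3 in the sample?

92.6%

Total n(HNO3) added = 0.1327 x 0.04799 = 0.006368 mol.
n(NaOH) used = 0.2904 x 0.01295 = 0.003761 mol, which equals the excess n(HNO3).
So n(HNO3) consumed by the sample = 0.006368 - 0.003761 = 0.002608 mol.
n(Na2CO3) = 0.002608 / 2 = 0.001304 mol.
mass Na2CO3 = 0.001304 x 105.99 = 0.1382 g, so %Na2CO3 = 0.1382/0.1493 x 100 = 92.6%.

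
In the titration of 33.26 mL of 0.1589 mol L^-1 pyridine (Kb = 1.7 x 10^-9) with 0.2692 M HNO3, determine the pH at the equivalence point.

3.12

n(C5H5N) = 0.1589 x 0.03326 = 0.005285 mol; V(HNO3) at equivalence = 0.005285/0.2692 = 0.01963 L.
At equivalence the base is fully converted to C5H5NH+; total volume = 0.05289 L, so [C5H5NH+] = 0.005285/0.05289 = 0.09992 M.
Ka(C5H5NH+) = Kw/Kb = 1.0e-14 / 1.7 x 10^-9 = 5.88e-6.
[H^+] = sqrt(Ka x [C5H5NH+]) = sqrt(5.88e-6 x 0.09992) = 0.000767 M.
pH = -log(0.000767) = 3.12.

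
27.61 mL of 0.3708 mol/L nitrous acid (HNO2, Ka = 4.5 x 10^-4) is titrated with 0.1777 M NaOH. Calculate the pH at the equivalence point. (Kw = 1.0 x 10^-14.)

n(HNO2) = 0.3708 x 0.02761 = 0.01024 mol; V(NaOH) at equivalence = 0.01024/0.1777 = 0.05761 L.
At equivalence all the acid is converted to NO2-; total volume = 0.02761 + 0.05761 = 0.08522 L, so [NO2-] = 0.01024/0.08522 = 0.1201 M.
Kb = Kw/Ka = 1.0e-14 / 4.5 x 10^-4 = 2.22e-11.
[OH^-] = sqrt(Kb x [NO2-]) = sqrt(2.22e-11 x 0.1201) = 1.63e-6 M.
pOH = 5.79, so pH = 14.00 - 5.79 = 8.21.

8.21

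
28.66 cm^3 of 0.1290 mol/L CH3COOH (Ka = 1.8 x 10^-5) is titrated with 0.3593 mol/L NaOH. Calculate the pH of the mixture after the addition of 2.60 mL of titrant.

Initial n(CH3COOH) = 0.1290 x 0.02866 = 0.003697 mol.
n(NaOH) added = 0.3593 x 0.002600 = 0.0009342 mol, converting that many moles of CH3COOH to CH3COO-.
Remaining n(CH3COOH) = 0.002763 mol; n(CH3COO-) = 0.0009342 mol.
By Henderson-Hasselbalch, pH = pKa + log([A^-]/[HA]) = 4.74 + log(0.0009342/0.002763) = 4.74 + (-0.47) = 4.27.

4.27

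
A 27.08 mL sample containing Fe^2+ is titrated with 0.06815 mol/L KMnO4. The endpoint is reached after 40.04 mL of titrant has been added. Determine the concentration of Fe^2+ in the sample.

0.504 M

n(KMnO4) = 0.06815 x 0.04004 = 0.002729 mol.
From the balanced equation, 1 mol KMnO4 reacts with 5 mol Fe^2+, so n(Fe^2+) = 0.002729 x 5/1 = 0.01364 mol.
[Fe^2+] = 0.01364 / 0.02708 L = 0.504 M.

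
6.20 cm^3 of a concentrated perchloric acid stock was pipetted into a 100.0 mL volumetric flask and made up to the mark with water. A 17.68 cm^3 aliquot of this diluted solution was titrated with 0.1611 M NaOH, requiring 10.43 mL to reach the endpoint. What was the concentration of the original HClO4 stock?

n(NaOH) = 0.1611 x 0.01043 = 0.001680 mol.
n(HClO4) in the aliquot = 0.001680 mol.
[diluted HClO4] = 0.001680 / 0.01768 = 0.09504 M.
Dilution factor = 100.0/6.200 = 16.13, so [stock] = 0.09504 x 16.13 = 1.53 M.

1.53 M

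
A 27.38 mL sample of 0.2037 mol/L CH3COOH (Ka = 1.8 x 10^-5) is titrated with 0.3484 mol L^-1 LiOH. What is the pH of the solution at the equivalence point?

8.93

n(CH3COOH) = 0.2037 x 0.02738 = 0.005577 mol; V(LiOH) at equivalence = 0.005577/0.3484 = 0.01601 L.
At equivalence all the acid is converted to CH3COO-; total volume = 0.02738 + 0.01601 = 0.04339 L, so [CH3COO-] = 0.005577/0.04339 = 0.1285 M.
Kb = Kw/Ka = 1.0e-14 / 1.8 x 10^-5 = 5.56e-10.
[OH^-] = sqrt(Kb x [CH3COO-]) = sqrt(5.56e-10 x 0.1285) = 8.45e-6 M.
pOH = 5.07, so pH = 14.00 - 5.07 = 8.93.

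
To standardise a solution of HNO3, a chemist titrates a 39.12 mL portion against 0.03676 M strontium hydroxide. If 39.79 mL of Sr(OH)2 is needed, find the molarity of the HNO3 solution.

0.0748 M

n(Sr(OH)2) delivered = 0.03676 x 0.03979 = 0.001463 mol.
The reaction is 2 HNO3 + 1 Sr(OH)2, so n(HNO3) = 0.001463 x 2/1 = 0.002925 mol.
[HNO3] = 0.002925 mol / 0.03912 L = 0.0748 M.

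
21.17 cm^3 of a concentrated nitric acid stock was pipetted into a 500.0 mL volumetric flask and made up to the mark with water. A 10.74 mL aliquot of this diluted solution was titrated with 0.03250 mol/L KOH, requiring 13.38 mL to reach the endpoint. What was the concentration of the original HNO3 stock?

0.956 M

n(KOH) = 0.03250 x 0.01338 = 0.0004349 mol.
n(HNO3) in the aliquot = 0.0004349 mol.
[diluted HNO3] = 0.0004349 / 0.01074 = 0.04049 M.
Dilution factor = 500.0/21.17 = 23.62, so [stock] = 0.04049 x 23.62 = 0.956 M.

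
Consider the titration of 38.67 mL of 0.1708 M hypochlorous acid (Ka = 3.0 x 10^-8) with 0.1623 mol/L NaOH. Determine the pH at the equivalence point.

10.22

n(HClO) = 0.1708 x 0.03867 = 0.006605 mol; V(NaOH) at equivalence = 0.006605/0.1623 = 0.04070 L.
At equivalence all the acid is converted to ClO-; total volume = 0.03867 + 0.04070 = 0.07937 L, so [ClO-] = 0.006605/0.07937 = 0.08322 M.
Kb = Kw/Ka = 1.0e-14 / 3.0 x 10^-8 = 3.33e-7.
[OH^-] = sqrt(Kb x [ClO-]) = sqrt(3.33e-7 x 0.08322) = 0.000167 M.
pOH = 3.78, so pH = 14.00 - 3.78 = 10.22.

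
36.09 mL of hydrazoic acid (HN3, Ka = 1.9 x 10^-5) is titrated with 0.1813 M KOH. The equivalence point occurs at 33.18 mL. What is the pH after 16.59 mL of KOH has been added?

4.72

16.59 mL is exactly half the equivalence volume (33.18/2), i.e. the half-equivalence point.
There, n(HA) = n(A^-), so pH = pKa = -log(1.9 x 10^-5) = 4.72.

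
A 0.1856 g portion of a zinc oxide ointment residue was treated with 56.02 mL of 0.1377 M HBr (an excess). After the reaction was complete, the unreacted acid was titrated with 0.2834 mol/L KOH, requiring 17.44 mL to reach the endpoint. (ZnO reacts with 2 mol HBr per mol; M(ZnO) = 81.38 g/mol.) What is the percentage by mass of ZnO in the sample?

Total n(HBr) added = 0.1377 x 0.05602 = 0.007714 mol.
n(KOH) used = 0.2834 x 0.01744 = 0.004942 mol, which equals the excess n(HBr).
So n(HBr) consumed by the sample = 0.007714 - 0.004942 = 0.002771 mol.
n(ZnO) = 0.002771 / 2 = 0.001386 mol.
mass ZnO = 0.001386 x 81.38 = 0.1128 g, so %ZnO = 0.1128/0.1856 x 100 = 60.8%.

60.8%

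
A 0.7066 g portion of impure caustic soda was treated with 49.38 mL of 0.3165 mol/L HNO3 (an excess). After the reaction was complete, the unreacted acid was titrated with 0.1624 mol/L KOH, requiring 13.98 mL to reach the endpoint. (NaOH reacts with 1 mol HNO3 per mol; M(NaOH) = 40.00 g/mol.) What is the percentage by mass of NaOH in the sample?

75.6%

Total n(HNO3) added = 0.3165 x 0.04938 = 0.01563 mol.
n(KOH) used = 0.1624 x 0.01398 = 0.002270 mol, which equals the excess n(HNO3).
So n(HNO3) consumed by the sample = 0.01563 - 0.002270 = 0.01336 mol.
n(NaOH) = 0.01336 / 1 = 0.01336 mol.
mass NaOH = 0.01336 x 40.00 = 0.5343 g, so %NaOH = 0.5343/0.7066 x 100 = 75.6%.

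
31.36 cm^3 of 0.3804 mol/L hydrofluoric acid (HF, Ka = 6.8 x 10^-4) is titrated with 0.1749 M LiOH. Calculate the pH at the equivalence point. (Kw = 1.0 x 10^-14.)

n(HF) = 0.3804 x 0.03136 = 0.01193 mol; V(LiOH) at equivalence = 0.01193/0.1749 = 0.06821 L.
At equivalence all the acid is converted to F-; total volume = 0.03136 + 0.06821 = 0.09957 L, so [F-] = 0.01193/0.09957 = 0.1198 M.
Kb = Kw/Ka = 1.0e-14 / 6.8 x 10^-4 = 1.47e-11.
[OH^-] = sqrt(Kb x [F-]) = sqrt(1.47e-11 x 0.1198) = 1.33e-6 M.
pOH = 5.88, so pH = 14.00 - 5.88 = 8.12.

8.12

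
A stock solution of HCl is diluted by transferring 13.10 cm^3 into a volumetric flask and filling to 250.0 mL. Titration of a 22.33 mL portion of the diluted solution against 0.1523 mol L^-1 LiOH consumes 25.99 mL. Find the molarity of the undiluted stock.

n(LiOH) = 0.1523 x 0.02599 = 0.003958 mol.
n(HCl) in the aliquot = 0.003958 mol.
[diluted HCl] = 0.003958 / 0.02233 = 0.1773 M.
Dilution factor = 250.0/13.10 = 19.08, so [stock] = 0.1773 x 19.08 = 3.38 M.

3.38 M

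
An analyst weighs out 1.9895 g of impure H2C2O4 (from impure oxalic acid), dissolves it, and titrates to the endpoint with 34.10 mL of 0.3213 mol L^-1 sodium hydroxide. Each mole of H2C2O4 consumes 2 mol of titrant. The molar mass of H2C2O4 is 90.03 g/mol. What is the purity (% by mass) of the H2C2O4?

24.8%

n(NaOH) = 0.3213 x 0.03410 = 0.01096 mol.
n(H2C2O4) = 0.01096 / 2 = 0.005478 mol.
mass of H2C2O4 = 0.005478 x 90.03 = 0.4932 g.
% purity = 0.4932 / 1.9895 x 100 = 24.8%.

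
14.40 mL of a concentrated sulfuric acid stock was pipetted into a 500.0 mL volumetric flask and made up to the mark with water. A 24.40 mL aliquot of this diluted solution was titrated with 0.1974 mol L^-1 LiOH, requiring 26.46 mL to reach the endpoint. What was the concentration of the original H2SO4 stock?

3.72 M

n(LiOH) = 0.1974 x 0.02646 = 0.005223 mol.
n(H2SO4) in the aliquot = 0.005223 x 1/2 = 0.002612 mol.
[diluted H2SO4] = 0.002612 / 0.02440 = 0.1070 M.
Dilution factor = 500.0/14.40 = 34.72, so [stock] = 0.1070 x 34.72 = 3.72 M.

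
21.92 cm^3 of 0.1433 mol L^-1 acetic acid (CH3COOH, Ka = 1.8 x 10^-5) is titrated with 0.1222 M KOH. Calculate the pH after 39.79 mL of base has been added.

12.45

n(acid) = 0.1433 x 0.02192 = 0.003141 mol; n(KOH) added = 0.1222 x 0.03979 = 0.004862 mol.
Base is in excess by 0.004862 - 0.003141 = 0.001721 mol in a total volume of 0.06171 L.
[OH^-] = 0.001721/0.06171 = 0.02789 M, so pOH = 1.55 and pH = 14.00 - 1.55 = 12.45.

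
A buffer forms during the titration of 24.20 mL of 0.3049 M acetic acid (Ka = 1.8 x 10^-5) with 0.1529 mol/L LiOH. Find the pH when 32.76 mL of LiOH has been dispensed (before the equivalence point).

5.07

Initial n(CH3COOH) = 0.3049 x 0.02420 = 0.007379 mol.
n(LiOH) added = 0.1529 x 0.03276 = 0.005009 mol, converting that many moles of CH3COOH to CH3COO-.
Remaining n(CH3COOH) = 0.002370 mol; n(CH3COO-) = 0.005009 mol.
By Henderson-Hasselbalch, pH = pKa + log([A^-]/[HA]) = 4.74 + log(0.005009/0.002370) = 4.74 + (+0.33) = 5.07.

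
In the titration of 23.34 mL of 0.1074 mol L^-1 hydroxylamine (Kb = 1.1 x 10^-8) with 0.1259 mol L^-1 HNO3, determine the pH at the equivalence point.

3.64

n(NH2OH) = 0.1074 x 0.02334 = 0.002507 mol; V(HNO3) at equivalence = 0.002507/0.1259 = 0.01991 L.
At equivalence the base is fully converted to NH3OH+; total volume = 0.04325 L, so [NH3OH+] = 0.002507/0.04325 = 0.05796 M.
Ka(NH3OH+) = Kw/Kb = 1.0e-14 / 1.1 x 10^-8 = 9.09e-7.
[H^+] = sqrt(Ka x [NH3OH+]) = sqrt(9.09e-7 x 0.05796) = 0.000230 M.
pH = -log(0.000230) = 3.64.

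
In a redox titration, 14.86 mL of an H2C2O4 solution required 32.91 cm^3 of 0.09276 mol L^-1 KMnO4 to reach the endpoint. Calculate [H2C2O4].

n(KMnO4) = 0.09276 x 0.03291 = 0.003053 mol.
From the balanced equation, 2 mol KMnO4 reacts with 5 mol H2C2O4, so n(H2C2O4) = 0.003053 x 5/2 = 0.007632 mol.
[H2C2O4] = 0.007632 / 0.01486 L = 0.514 M.

0.514 M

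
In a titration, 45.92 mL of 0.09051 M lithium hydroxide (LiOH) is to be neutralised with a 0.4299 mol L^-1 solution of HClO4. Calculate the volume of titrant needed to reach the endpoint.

9.67 mL

n(LiOH) = 0.09051 mol/L x 0.04592 L = 0.004156 mol.
At equivalence n(HClO4) = n(LiOH) = 0.004156 mol.
V(HClO4) = 0.004156 / 0.4299 = 0.009668 L = 9.67 mL.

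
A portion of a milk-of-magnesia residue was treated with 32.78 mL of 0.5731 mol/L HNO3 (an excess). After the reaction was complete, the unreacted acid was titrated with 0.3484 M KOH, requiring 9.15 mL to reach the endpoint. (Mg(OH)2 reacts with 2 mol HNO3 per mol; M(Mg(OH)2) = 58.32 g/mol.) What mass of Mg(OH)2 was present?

Total n(HNO3) added = 0.5731 x 0.03278 = 0.01879 mol.
n(KOH) used = 0.3484 x 0.009150 = 0.003188 mol, which equals the excess n(HNO3).
So n(HNO3) consumed by the sample = 0.01879 - 0.003188 = 0.01560 mol.
n(Mg(OH)2) = 0.01560 / 2 = 0.007799 mol.
mass = 0.007799 mol x 58.32 g/mol = 0.455 g.

0.455 g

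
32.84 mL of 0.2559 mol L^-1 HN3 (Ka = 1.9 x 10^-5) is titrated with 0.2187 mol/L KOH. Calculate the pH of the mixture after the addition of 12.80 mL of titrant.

4.42

Initial n(HN3) = 0.2559 x 0.03284 = 0.008404 mol.
n(KOH) added = 0.2187 x 0.01280 = 0.002799 mol, converting that many moles of HN3 to N3-.
Remaining n(HN3) = 0.005604 mol; n(N3-) = 0.002799 mol.
By Henderson-Hasselbalch, pH = pKa + log([A^-]/[HA]) = 4.72 + log(0.002799/0.005604) = 4.72 + (-0.30) = 4.42.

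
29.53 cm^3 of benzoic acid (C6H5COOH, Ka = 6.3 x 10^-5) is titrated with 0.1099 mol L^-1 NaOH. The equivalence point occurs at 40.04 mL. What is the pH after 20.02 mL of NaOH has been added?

20.02 mL is exactly half the equivalence volume (40.04/2), i.e. the half-equivalence point.
There, n(HA) = n(A^-), so pH = pKa = -log(6.3 x 10^-5) = 4.20.

4.20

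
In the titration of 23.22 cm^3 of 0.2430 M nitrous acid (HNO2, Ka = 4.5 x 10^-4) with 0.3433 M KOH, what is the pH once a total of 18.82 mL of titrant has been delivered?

12.29

n(acid) = 0.2430 x 0.02322 = 0.005642 mol; n(KOH) added = 0.3433 x 0.01882 = 0.006461 mol.
Base is in excess by 0.006461 - 0.005642 = 0.0008184 mol in a total volume of 0.04204 L.
[OH^-] = 0.0008184/0.04204 = 0.01947 M, so pOH = 1.71 and pH = 14.00 - 1.71 = 12.29.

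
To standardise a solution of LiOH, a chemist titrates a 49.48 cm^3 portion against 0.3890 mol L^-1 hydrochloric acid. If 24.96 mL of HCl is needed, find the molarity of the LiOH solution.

0.196 M

n(HCl) delivered = 0.3890 x 0.02496 = 0.009709 mol.
For a 1:1 reaction, n(LiOH) = 0.009709 mol.
[LiOH] = 0.009709 mol / 0.04948 L = 0.196 M.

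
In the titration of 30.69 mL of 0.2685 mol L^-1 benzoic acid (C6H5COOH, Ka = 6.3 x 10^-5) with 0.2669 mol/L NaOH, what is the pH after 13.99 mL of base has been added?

4.12

Initial n(C6H5COOH) = 0.2685 x 0.03069 = 0.008240 mol.
n(NaOH) added = 0.2669 x 0.01399 = 0.003734 mol, converting that many moles of C6H5COOH to C6H5COO-.
Remaining n(C6H5COOH) = 0.004506 mol; n(C6H5COO-) = 0.003734 mol.
By Henderson-Hasselbalch, pH = pKa + log([A^-]/[HA]) = 4.20 + log(0.003734/0.004506) = 4.20 + (-0.08) = 4.12.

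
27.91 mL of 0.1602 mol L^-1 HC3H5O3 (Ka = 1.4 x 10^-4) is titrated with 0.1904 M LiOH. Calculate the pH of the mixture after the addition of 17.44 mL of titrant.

4.31

Initial n(HC3H5O3) = 0.1602 x 0.02791 = 0.004471 mol.
n(LiOH) added = 0.1904 x 0.01744 = 0.003321 mol, converting that many moles of HC3H5O3 to C3H5O3-.
Remaining n(HC3H5O3) = 0.001151 mol; n(C3H5O3-) = 0.003321 mol.
By Henderson-Hasselbalch, pH = pKa + log([A^-]/[HA]) = 3.85 + log(0.003321/0.001151) = 3.85 + (+0.46) = 4.31.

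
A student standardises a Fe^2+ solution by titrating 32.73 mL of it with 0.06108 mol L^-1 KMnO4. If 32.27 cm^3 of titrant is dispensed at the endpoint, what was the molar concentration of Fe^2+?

0.301 M

n(KMnO4) = 0.06108 x 0.03227 = 0.001971 mol.
From the balanced equation, 1 mol KMnO4 reacts with 5 mol Fe^2+, so n(Fe^2+) = 0.001971 x 5/1 = 0.009855 mol.
[Fe^2+] = 0.009855 / 0.03273 L = 0.301 M.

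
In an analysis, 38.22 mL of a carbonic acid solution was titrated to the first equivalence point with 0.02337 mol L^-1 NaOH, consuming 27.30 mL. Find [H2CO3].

n(NaOH) = 0.02337 x 0.02730 = 0.0006380 mol.
At the first equivalence point, 1 mol OH^- react per mol H2CO3, so n(H2CO3) = 0.0006380 / 1 = 0.0006380 mol.
[H2CO3] = 0.0006380 / 0.03822 L = 0.0167 M.

0.0167 M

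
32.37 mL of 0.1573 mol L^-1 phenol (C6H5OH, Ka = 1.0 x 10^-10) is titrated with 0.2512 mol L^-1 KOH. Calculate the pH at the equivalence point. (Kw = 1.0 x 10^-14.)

11.49

n(C6H5OH) = 0.1573 x 0.03237 = 0.005092 mol; V(KOH) at equivalence = 0.005092/0.2512 = 0.02027 L.
At equivalence all the acid is converted to C6H5O-; total volume = 0.03237 + 0.02027 = 0.05264 L, so [C6H5O-] = 0.005092/0.05264 = 0.09673 M.
Kb = Kw/Ka = 1.0e-14 / 1.0 x 10^-10 = 0.000100.
[OH^-] = sqrt(Kb x [C6H5O-]) = sqrt(0.000100 x 0.09673) = 0.00311 M.
pOH = 2.51, so pH = 14.00 - 2.51 = 11.49.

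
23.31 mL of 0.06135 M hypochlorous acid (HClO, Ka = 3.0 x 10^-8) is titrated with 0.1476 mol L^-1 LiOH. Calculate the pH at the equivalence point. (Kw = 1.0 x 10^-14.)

10.08

n(HClO) = 0.06135 x 0.02331 = 0.001430 mol; V(LiOH) at equivalence = 0.001430/0.1476 = 0.009689 L.
At equivalence all the acid is converted to ClO-; total volume = 0.02331 + 0.009689 = 0.03300 L, so [ClO-] = 0.001430/0.03300 = 0.04334 M.
Kb = Kw/Ka = 1.0e-14 / 3.0 x 10^-8 = 3.33e-7.
[OH^-] = sqrt(Kb x [ClO-]) = sqrt(3.33e-7 x 0.04334) = 0.000120 M.
pOH = 3.92, so pH = 14.00 - 3.92 = 10.08.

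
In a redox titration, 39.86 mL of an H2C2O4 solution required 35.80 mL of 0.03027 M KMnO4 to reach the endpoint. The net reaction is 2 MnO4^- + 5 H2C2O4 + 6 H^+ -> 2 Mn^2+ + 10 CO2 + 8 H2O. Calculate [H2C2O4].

0.0680 M

n(KMnO4) = 0.03027 x 0.03580 = 0.001084 mol.
From the balanced equation, 2 mol KMnO4 reacts with 5 mol H2C2O4, so n(H2C2O4) = 0.001084 x 5/2 = 0.002709 mol.
[H2C2O4] = 0.002709 / 0.03986 L = 0.0680 M.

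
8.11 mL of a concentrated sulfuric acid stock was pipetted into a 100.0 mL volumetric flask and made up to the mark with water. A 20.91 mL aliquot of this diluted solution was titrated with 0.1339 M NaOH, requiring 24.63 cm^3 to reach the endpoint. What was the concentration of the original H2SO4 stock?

n(NaOH) = 0.1339 x 0.02463 = 0.003298 mol.
n(H2SO4) in the aliquot = 0.003298 x 1/2 = 0.001649 mol.
[diluted H2SO4] = 0.001649 / 0.02091 = 0.07886 M.
Dilution factor = 100.0/8.110 = 12.33, so [stock] = 0.07886 x 12.33 = 0.972 M.

0.972 M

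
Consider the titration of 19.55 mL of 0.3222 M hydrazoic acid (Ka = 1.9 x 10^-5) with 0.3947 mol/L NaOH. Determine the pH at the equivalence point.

n(HN3) = 0.3222 x 0.01955 = 0.006299 mol; V(NaOH) at equivalence = 0.006299/0.3947 = 0.01596 L.
At equivalence all the acid is converted to N3-; total volume = 0.01955 + 0.01596 = 0.03551 L, so [N3-] = 0.006299/0.03551 = 0.1774 M.
Kb = Kw/Ka = 1.0e-14 / 1.9 x 10^-5 = 5.26e-10.
[OH^-] = sqrt(Kb x [N3-]) = sqrt(5.26e-10 x 0.1774) = 9.66e-6 M.
pOH = 5.01, so pH = 14.00 - 5.01 = 8.99.

8.99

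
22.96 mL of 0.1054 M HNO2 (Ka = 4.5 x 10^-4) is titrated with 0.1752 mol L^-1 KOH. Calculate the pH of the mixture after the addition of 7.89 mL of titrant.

3.47

Initial n(HNO2) = 0.1054 x 0.02296 = 0.002420 mol.
n(KOH) added = 0.1752 x 0.007890 = 0.001382 mol, converting that many moles of HNO2 to NO2-.
Remaining n(HNO2) = 0.001038 mol; n(NO2-) = 0.001382 mol.
By Henderson-Hasselbalch, pH = pKa + log([A^-]/[HA]) = 3.35 + log(0.001382/0.001038) = 3.35 + (+0.12) = 3.47.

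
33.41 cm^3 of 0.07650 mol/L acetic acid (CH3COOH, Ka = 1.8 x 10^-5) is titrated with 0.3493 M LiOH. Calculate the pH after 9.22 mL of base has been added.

12.19

n(acid) = 0.07650 x 0.03341 = 0.002556 mol; n(LiOH) added = 0.3493 x 0.009220 = 0.003221 mol.
Base is in excess by 0.003221 - 0.002556 = 0.0006647 mol in a total volume of 0.04263 L.
[OH^-] = 0.0006647/0.04263 = 0.01559 M, so pOH = 1.81 and pH = 14.00 - 1.81 = 12.19.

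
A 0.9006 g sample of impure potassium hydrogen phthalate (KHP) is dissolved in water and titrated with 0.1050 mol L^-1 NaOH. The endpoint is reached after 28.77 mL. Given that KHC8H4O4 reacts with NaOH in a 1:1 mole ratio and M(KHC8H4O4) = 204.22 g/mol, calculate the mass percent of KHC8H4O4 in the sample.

n(NaOH) = 0.1050 x 0.02877 = 0.003021 mol.
n(KHC8H4O4) = 0.003021 / 1 = 0.003021 mol.
mass of KHC8H4O4 = 0.003021 x 204.22 = 0.6169 g.
% purity = 0.6169 / 0.9006 x 100 = 68.5%.

68.5%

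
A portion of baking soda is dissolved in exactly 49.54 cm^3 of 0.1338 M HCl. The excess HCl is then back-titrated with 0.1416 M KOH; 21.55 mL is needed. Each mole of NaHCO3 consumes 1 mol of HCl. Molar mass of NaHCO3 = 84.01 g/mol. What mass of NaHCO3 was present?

Total n(HCl) added = 0.1338 x 0.04954 = 0.006628 mol.
n(KOH) used = 0.1416 x 0.02155 = 0.003051 mol, which equals the excess n(HCl).
So n(HCl) consumed by the sample = 0.006628 - 0.003051 = 0.003577 mol.
n(NaHCO3) = 0.003577 / 1 = 0.003577 mol.
mass = 0.003577 mol x 84.01 g/mol = 0.301 g.

0.301 g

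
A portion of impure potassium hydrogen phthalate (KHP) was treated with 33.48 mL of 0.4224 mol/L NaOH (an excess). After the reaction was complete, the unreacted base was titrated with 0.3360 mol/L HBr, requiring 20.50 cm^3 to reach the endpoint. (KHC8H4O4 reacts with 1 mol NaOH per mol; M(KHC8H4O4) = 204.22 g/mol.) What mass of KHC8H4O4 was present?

Total n(NaOH) added = 0.4224 x 0.03348 = 0.01414 mol.
n(HBr) used = 0.3360 x 0.02050 = 0.006888 mol, which equals the excess n(NaOH).
So n(NaOH) consumed by the sample = 0.01414 - 0.006888 = 0.007254 mol.
n(KHC8H4O4) = 0.007254 / 1 = 0.007254 mol.
mass = 0.007254 mol x 204.22 g/mol = 1.48 g.

1.48 g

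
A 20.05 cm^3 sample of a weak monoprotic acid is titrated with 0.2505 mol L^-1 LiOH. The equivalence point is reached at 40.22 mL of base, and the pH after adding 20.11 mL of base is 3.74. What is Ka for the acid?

20.11 mL is half of the equivalence volume, so this is the half-equivalence point where [HA] = [A^-].
At half-equivalence pH = pKa, so pKa = 3.74.
Ka = 10^(-3.74) = 1.8 x 10^-4.

1.8 x 10^-4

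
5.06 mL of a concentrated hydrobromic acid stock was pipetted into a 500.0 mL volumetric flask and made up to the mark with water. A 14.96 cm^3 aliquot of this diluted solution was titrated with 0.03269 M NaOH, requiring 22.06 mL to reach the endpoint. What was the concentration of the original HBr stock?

4.76 M

n(NaOH) = 0.03269 x 0.02206 = 0.0007211 mol.
n(HBr) in the aliquot = 0.0007211 mol.
[diluted HBr] = 0.0007211 / 0.01496 = 0.04820 M.
Dilution factor = 500.0/5.060 = 98.81, so [stock] = 0.04820 x 98.81 = 4.76 M.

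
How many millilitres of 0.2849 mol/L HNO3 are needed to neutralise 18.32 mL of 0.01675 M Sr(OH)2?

n(Sr(OH)2) = 0.01675 mol/L x 0.01832 L = 0.0003069 mol.
The neutralisation is 1 Sr(OH)2 : 2 HNO3, so n(HNO3) = 0.0003069 x 2/1 = 0.0006137 mol.
V(HNO3) = 0.0006137 / 0.2849 = 0.002154 L = 2.15 mL.

2.15 mL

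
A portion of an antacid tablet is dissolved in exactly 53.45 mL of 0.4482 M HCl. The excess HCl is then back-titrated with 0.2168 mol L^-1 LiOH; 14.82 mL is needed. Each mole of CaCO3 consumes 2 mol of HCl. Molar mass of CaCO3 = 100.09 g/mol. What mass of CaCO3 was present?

Total n(HCl) added = 0.4482 x 0.05345 = 0.02396 mol.
n(LiOH) used = 0.2168 x 0.01482 = 0.003213 mol, which equals the excess n(HCl).
So n(HCl) consumed by the sample = 0.02396 - 0.003213 = 0.02074 mol.
n(CaCO3) = 0.02074 / 2 = 0.01037 mol.
mass = 0.01037 mol x 100.09 g/mol = 1.04 g.

1.04 g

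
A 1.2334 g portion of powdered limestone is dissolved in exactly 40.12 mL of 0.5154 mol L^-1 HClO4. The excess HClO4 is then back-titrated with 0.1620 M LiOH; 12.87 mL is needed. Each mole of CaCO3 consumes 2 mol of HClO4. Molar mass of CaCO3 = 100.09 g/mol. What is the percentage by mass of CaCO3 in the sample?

75.4%

Total n(HClO4) added = 0.5154 x 0.04012 = 0.02068 mol.
n(LiOH) used = 0.1620 x 0.01287 = 0.002085 mol, which equals the excess n(HClO4).
So n(HClO4) consumed by the sample = 0.02068 - 0.002085 = 0.01859 mol.
n(CaCO3) = 0.01859 / 2 = 0.009296 mol.
mass CaCO3 = 0.009296 x 100.09 = 0.9305 g, so %CaCO3 = 0.9305/1.2334 x 100 = 75.4%.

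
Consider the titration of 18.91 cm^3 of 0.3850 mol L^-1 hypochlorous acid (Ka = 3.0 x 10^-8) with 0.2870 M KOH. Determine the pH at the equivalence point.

n(HClO) = 0.3850 x 0.01891 = 0.007280 mol; V(KOH) at equivalence = 0.007280/0.2870 = 0.02537 L.
At equivalence all the acid is converted to ClO-; total volume = 0.01891 + 0.02537 = 0.04428 L, so [ClO-] = 0.007280/0.04428 = 0.1644 M.
Kb = Kw/Ka = 1.0e-14 / 3.0 x 10^-8 = 3.33e-7.
[OH^-] = sqrt(Kb x [ClO-]) = sqrt(3.33e-7 x 0.1644) = 0.000234 M.
pOH = 3.63, so pH = 14.00 - 3.63 = 10.37.

10.37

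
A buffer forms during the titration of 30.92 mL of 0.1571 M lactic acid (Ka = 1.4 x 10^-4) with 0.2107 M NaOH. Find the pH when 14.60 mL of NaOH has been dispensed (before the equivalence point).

Initial n(HC3H5O3) = 0.1571 x 0.03092 = 0.004858 mol.
n(NaOH) added = 0.2107 x 0.01460 = 0.003076 mol, converting that many moles of HC3H5O3 to C3H5O3-.
Remaining n(HC3H5O3) = 0.001781 mol; n(C3H5O3-) = 0.003076 mol.
By Henderson-Hasselbalch, pH = pKa + log([A^-]/[HA]) = 3.85 + log(0.003076/0.001781) = 3.85 + (+0.24) = 4.09.

4.09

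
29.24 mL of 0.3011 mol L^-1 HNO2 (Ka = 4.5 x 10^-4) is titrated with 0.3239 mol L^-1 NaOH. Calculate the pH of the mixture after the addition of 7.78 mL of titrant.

Initial n(HNO2) = 0.3011 x 0.02924 = 0.008804 mol.
n(NaOH) added = 0.3239 x 0.007780 = 0.002520 mol, converting that many moles of HNO2 to NO2-.
Remaining n(HNO2) = 0.006284 mol; n(NO2-) = 0.002520 mol.
By Henderson-Hasselbalch, pH = pKa + log([A^-]/[HA]) = 3.35 + log(0.002520/0.006284) = 3.35 + (-0.40) = 2.95.

2.95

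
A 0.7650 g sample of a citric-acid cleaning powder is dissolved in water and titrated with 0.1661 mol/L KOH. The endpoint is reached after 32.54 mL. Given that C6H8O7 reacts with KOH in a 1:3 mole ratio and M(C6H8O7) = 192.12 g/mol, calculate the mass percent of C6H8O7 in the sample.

n(KOH) = 0.1661 x 0.03254 = 0.005405 mol.
n(C6H8O7) = 0.005405 / 3 = 0.001802 mol.
mass of C6H8O7 = 0.001802 x 192.12 = 0.3461 g.
% purity = 0.3461 / 0.7650 x 100 = 45.2%.

45.2%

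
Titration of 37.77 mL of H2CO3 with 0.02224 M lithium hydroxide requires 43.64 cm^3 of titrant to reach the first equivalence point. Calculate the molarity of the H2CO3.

n(LiOH) = 0.02224 x 0.04364 = 0.0009706 mol.
At the first equivalence point, 1 mol OH^- react per mol H2CO3, so n(H2CO3) = 0.0009706 / 1 = 0.0009706 mol.
[H2CO3] = 0.0009706 / 0.03777 L = 0.0257 M.

0.0257 M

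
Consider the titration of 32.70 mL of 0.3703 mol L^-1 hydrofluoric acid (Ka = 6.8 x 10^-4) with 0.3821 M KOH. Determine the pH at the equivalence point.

n(HF) = 0.3703 x 0.03270 = 0.01211 mol; V(KOH) at equivalence = 0.01211/0.3821 = 0.03169 L.
At equivalence all the acid is converted to F-; total volume = 0.03270 + 0.03169 = 0.06439 L, so [F-] = 0.01211/0.06439 = 0.1881 M.
Kb = Kw/Ka = 1.0e-14 / 6.8 x 10^-4 = 1.47e-11.
[OH^-] = sqrt(Kb x [F-]) = sqrt(1.47e-11 x 0.1881) = 1.66e-6 M.
pOH = 5.78, so pH = 14.00 - 5.78 = 8.22.

8.22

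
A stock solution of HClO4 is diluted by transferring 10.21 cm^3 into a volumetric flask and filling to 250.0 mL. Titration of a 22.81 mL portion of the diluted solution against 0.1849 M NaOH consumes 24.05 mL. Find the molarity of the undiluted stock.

4.77 M

n(NaOH) = 0.1849 x 0.02405 = 0.004447 mol.
n(HClO4) in the aliquot = 0.004447 mol.
[diluted HClO4] = 0.004447 / 0.02281 = 0.1950 M.
Dilution factor = 250.0/10.21 = 24.49, so [stock] = 0.1950 x 24.49 = 4.77 M.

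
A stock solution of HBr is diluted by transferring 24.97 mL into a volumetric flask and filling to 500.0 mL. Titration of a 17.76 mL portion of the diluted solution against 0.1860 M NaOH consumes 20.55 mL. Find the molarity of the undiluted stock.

n(NaOH) = 0.1860 x 0.02055 = 0.003822 mol.
n(HBr) in the aliquot = 0.003822 mol.
[diluted HBr] = 0.003822 / 0.01776 = 0.2152 M.
Dilution factor = 500.0/24.97 = 20.02, so [stock] = 0.2152 x 20.02 = 4.31 M.

4.31 M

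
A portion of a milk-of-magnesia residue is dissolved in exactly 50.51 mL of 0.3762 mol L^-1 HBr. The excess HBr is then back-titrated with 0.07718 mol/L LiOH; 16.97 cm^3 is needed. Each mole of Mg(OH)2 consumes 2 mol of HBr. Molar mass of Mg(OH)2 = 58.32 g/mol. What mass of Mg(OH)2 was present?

0.516 g

Total n(HBr) added = 0.3762 x 0.05051 = 0.01900 mol.
n(LiOH) used = 0.07718 x 0.01697 = 0.001310 mol, which equals the excess n(HBr).
So n(HBr) consumed by the sample = 0.01900 - 0.001310 = 0.01769 mol.
n(Mg(OH)2) = 0.01769 / 2 = 0.008846 mol.
mass = 0.008846 mol x 58.32 g/mol = 0.516 g.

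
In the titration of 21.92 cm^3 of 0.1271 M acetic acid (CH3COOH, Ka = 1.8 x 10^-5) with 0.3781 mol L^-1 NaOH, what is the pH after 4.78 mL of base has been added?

5.01

Initial n(CH3COOH) = 0.1271 x 0.02192 = 0.002786 mol.
n(NaOH) added = 0.3781 x 0.004780 = 0.001807 mol, converting that many moles of CH3COOH to CH3COO-.
Remaining n(CH3COOH) = 0.0009787 mol; n(CH3COO-) = 0.001807 mol.
By Henderson-Hasselbalch, pH = pKa + log([A^-]/[HA]) = 4.74 + log(0.001807/0.0009787) = 4.74 + (+0.27) = 5.01.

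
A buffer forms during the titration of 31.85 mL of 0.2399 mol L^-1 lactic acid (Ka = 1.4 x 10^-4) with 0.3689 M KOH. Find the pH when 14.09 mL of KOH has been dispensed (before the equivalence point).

4.18

Initial n(HC3H5O3) = 0.2399 x 0.03185 = 0.007641 mol.
n(KOH) added = 0.3689 x 0.01409 = 0.005198 mol, converting that many moles of HC3H5O3 to C3H5O3-.
Remaining n(HC3H5O3) = 0.002443 mol; n(C3H5O3-) = 0.005198 mol.
By Henderson-Hasselbalch, pH = pKa + log([A^-]/[HA]) = 3.85 + log(0.005198/0.002443) = 3.85 + (+0.33) = 4.18.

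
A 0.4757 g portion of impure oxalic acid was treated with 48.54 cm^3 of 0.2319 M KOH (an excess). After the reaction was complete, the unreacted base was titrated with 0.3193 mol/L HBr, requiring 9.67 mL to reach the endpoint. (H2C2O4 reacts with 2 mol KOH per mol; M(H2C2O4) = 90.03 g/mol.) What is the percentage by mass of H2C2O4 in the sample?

Total n(KOH) added = 0.2319 x 0.04854 = 0.01126 mol.
n(HBr) used = 0.3193 x 0.009670 = 0.003088 mol, which equals the excess n(KOH).
So n(KOH) consumed by the sample = 0.01126 - 0.003088 = 0.008169 mol.
n(H2C2O4) = 0.008169 / 2 = 0.004084 mol.
mass H2C2O4 = 0.004084 x 90.03 = 0.3677 g, so %H2C2O4 = 0.3677/0.4757 x 100 = 77.3%.

77.3%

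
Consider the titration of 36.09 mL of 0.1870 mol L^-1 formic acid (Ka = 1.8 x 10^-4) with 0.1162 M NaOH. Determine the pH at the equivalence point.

n(HCOOH) = 0.1870 x 0.03609 = 0.006749 mol; V(NaOH) at equivalence = 0.006749/0.1162 = 0.05808 L.
At equivalence all the acid is converted to HCOO-; total volume = 0.03609 + 0.05808 = 0.09417 L, so [HCOO-] = 0.006749/0.09417 = 0.07167 M.
Kb = Kw/Ka = 1.0e-14 / 1.8 x 10^-4 = 5.56e-11.
[OH^-] = sqrt(Kb x [HCOO-]) = sqrt(5.56e-11 x 0.07167) = 2.00e-6 M.
pOH = 5.70, so pH = 14.00 - 5.70 = 8.30.

8.30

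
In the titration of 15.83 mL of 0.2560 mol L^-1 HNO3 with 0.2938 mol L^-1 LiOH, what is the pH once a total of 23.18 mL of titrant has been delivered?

12.85

n(acid) = 0.2560 x 0.01583 = 0.004052 mol; n(LiOH) added = 0.2938 x 0.02318 = 0.006810 mol.
Base is in excess by 0.006810 - 0.004052 = 0.002758 mol in a total volume of 0.03901 L.
[OH^-] = 0.002758/0.03901 = 0.07069 M, so pOH = 1.15 and pH = 14.00 - 1.15 = 12.85.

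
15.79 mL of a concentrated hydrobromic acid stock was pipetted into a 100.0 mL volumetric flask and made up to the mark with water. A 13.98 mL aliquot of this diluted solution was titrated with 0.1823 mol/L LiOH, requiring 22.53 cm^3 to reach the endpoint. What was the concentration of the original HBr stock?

n(LiOH) = 0.1823 x 0.02253 = 0.004107 mol.
n(HBr) in the aliquot = 0.004107 mol.
[diluted HBr] = 0.004107 / 0.01398 = 0.2938 M.
Dilution factor = 100.0/15.79 = 6.333, so [stock] = 0.2938 x 6.333 = 1.86 M.

1.86 M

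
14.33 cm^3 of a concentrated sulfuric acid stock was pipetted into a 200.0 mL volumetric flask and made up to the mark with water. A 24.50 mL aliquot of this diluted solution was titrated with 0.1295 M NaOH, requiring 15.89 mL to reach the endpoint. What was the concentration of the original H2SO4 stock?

n(NaOH) = 0.1295 x 0.01589 = 0.002058 mol.
n(H2SO4) in the aliquot = 0.002058 x 1/2 = 0.001029 mol.
[diluted H2SO4] = 0.001029 / 0.02450 = 0.04199 M.
Dilution factor = 200.0/14.33 = 13.96, so [stock] = 0.04199 x 13.96 = 0.586 M.

0.586 M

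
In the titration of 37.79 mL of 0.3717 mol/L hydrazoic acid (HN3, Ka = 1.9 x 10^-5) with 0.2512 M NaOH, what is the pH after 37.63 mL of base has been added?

Initial n(HN3) = 0.3717 x 0.03779 = 0.01405 mol.
n(NaOH) added = 0.2512 x 0.03763 = 0.009453 mol, converting that many moles of HN3 to N3-.
Remaining n(HN3) = 0.004594 mol; n(N3-) = 0.009453 mol.
By Henderson-Hasselbalch, pH = pKa + log([A^-]/[HA]) = 4.72 + log(0.009453/0.004594) = 4.72 + (+0.31) = 5.03.

5.03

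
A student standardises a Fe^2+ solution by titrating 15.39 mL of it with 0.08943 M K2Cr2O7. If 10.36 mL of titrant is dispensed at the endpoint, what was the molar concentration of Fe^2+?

n(K2Cr2O7) = 0.08943 x 0.01036 = 0.0009265 mol.
From the balanced equation, 1 mol K2Cr2O7 reacts with 6 mol Fe^2+, so n(Fe^2+) = 0.0009265 x 6/1 = 0.005559 mol.
[Fe^2+] = 0.005559 / 0.01539 L = 0.361 M.

0.361 M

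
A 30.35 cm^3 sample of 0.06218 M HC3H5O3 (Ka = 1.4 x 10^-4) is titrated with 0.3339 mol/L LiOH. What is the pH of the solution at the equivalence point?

8.29

n(HC3H5O3) = 0.06218 x 0.03035 = 0.001887 mol; V(LiOH) at equivalence = 0.001887/0.3339 = 0.005652 L.
At equivalence all the acid is converted to C3H5O3-; total volume = 0.03035 + 0.005652 = 0.03600 L, so [C3H5O3-] = 0.001887/0.03600 = 0.05242 M.
Kb = Kw/Ka = 1.0e-14 / 1.4 x 10^-4 = 7.14e-11.
[OH^-] = sqrt(Kb x [C3H5O3-]) = sqrt(7.14e-11 x 0.05242) = 1.93e-6 M.
pOH = 5.71, so pH = 14.00 - 5.71 = 8.29.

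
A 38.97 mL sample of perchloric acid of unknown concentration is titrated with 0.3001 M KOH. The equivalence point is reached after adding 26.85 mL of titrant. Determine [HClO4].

n(KOH) delivered = 0.3001 x 0.02685 = 0.008058 mol.
For a 1:1 reaction, n(HClO4) = 0.008058 mol.
[HClO4] = 0.008058 mol / 0.03897 L = 0.207 M.

0.207 M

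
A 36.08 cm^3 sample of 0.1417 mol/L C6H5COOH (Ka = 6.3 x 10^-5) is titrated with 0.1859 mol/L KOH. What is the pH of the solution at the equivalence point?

8.55

n(C6H5COOH) = 0.1417 x 0.03608 = 0.005113 mol; V(KOH) at equivalence = 0.005113/0.1859 = 0.02750 L.
At equivalence all the acid is converted to C6H5COO-; total volume = 0.03608 + 0.02750 = 0.06358 L, so [C6H5COO-] = 0.005113/0.06358 = 0.08041 M.
Kb = Kw/Ka = 1.0e-14 / 6.3 x 10^-5 = 1.59e-10.
[OH^-] = sqrt(Kb x [C6H5COO-]) = sqrt(1.59e-10 x 0.08041) = 3.57e-6 M.
pOH = 5.45, so pH = 14.00 - 5.45 = 8.55.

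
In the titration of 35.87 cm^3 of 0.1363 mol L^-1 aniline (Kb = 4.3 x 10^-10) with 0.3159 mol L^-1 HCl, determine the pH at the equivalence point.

n(C6H5NH2) = 0.1363 x 0.03587 = 0.004889 mol; V(HCl) at equivalence = 0.004889/0.3159 = 0.01548 L.
At equivalence the base is fully converted to C6H5NH3+; total volume = 0.05135 L, so [C6H5NH3+] = 0.004889/0.05135 = 0.09522 M.
Ka(C6H5NH3+) = Kw/Kb = 1.0e-14 / 4.3 x 10^-10 = 2.33e-5.
[H^+] = sqrt(Ka x [C6H5NH3+]) = sqrt(2.33e-5 x 0.09522) = 0.00149 M.
pH = -log(0.00149) = 2.83.

2.83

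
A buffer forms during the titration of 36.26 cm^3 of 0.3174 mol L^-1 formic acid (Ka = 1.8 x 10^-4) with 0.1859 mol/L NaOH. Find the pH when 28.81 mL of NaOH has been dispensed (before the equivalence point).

Initial n(HCOOH) = 0.3174 x 0.03626 = 0.01151 mol.
n(NaOH) added = 0.1859 x 0.02881 = 0.005356 mol, converting that many moles of HCOOH to HCOO-.
Remaining n(HCOOH) = 0.006153 mol; n(HCOO-) = 0.005356 mol.
By Henderson-Hasselbalch, pH = pKa + log([A^-]/[HA]) = 3.74 + log(0.005356/0.006153) = 3.74 + (-0.06) = 3.68.

3.68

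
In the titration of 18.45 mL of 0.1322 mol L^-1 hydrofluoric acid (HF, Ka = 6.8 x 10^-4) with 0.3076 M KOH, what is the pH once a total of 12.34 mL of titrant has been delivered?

n(acid) = 0.1322 x 0.01845 = 0.002439 mol; n(KOH) added = 0.3076 x 0.01234 = 0.003796 mol.
Base is in excess by 0.003796 - 0.002439 = 0.001357 mol in a total volume of 0.03079 L.
[OH^-] = 0.001357/0.03079 = 0.04406 M, so pOH = 1.36 and pH = 14.00 - 1.36 = 12.64.

12.64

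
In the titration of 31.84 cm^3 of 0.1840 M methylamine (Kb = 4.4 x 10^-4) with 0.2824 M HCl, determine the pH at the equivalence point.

n(CH3NH2) = 0.1840 x 0.03184 = 0.005859 mol; V(HCl) at equivalence = 0.005859/0.2824 = 0.02075 L.
At equivalence the base is fully converted to CH3NH3+; total volume = 0.05259 L, so [CH3NH3+] = 0.005859/0.05259 = 0.1114 M.
Ka(CH3NH3+) = Kw/Kb = 1.0e-14 / 4.4 x 10^-4 = 2.27e-11.
[H^+] = sqrt(Ka x [CH3NH3+]) = sqrt(2.27e-11 x 0.1114) = 1.59e-6 M.
pH = -log(1.59e-6) = 5.80.

5.80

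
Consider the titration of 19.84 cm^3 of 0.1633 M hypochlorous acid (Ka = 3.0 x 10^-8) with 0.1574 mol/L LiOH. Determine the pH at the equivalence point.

n(HClO) = 0.1633 x 0.01984 = 0.003240 mol; V(LiOH) at equivalence = 0.003240/0.1574 = 0.02058 L.
At equivalence all the acid is converted to ClO-; total volume = 0.01984 + 0.02058 = 0.04042 L, so [ClO-] = 0.003240/0.04042 = 0.08015 M.
Kb = Kw/Ka = 1.0e-14 / 3.0 x 10^-8 = 3.33e-7.
[OH^-] = sqrt(Kb x [ClO-]) = sqrt(3.33e-7 x 0.08015) = 0.000163 M.
pOH = 3.79, so pH = 14.00 - 3.79 = 10.21.

10.21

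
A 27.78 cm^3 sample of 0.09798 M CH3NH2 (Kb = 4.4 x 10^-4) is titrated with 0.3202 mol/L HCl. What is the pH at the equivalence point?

5.88

n(CH3NH2) = 0.09798 x 0.02778 = 0.002722 mol; V(HCl) at equivalence = 0.002722/0.3202 = 0.008501 L.
At equivalence the base is fully converted to CH3NH3+; total volume = 0.03628 L, so [CH3NH3+] = 0.002722/0.03628 = 0.07502 M.
Ka(CH3NH3+) = Kw/Kb = 1.0e-14 / 4.4 x 10^-4 = 2.27e-11.
[H^+] = sqrt(Ka x [CH3NH3+]) = sqrt(2.27e-11 x 0.07502) = 1.31e-6 M.
pH = -log(1.31e-6) = 5.88.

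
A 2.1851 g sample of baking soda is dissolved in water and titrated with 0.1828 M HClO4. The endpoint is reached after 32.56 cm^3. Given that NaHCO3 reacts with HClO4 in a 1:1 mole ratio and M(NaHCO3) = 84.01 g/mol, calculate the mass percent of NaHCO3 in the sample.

22.9%

n(HClO4) = 0.1828 x 0.03256 = 0.005952 mol.
n(NaHCO3) = 0.005952 / 1 = 0.005952 mol.
mass of NaHCO3 = 0.005952 x 84.01 = 0.5000 g.
% purity = 0.5000 / 2.1851 x 100 = 22.9%.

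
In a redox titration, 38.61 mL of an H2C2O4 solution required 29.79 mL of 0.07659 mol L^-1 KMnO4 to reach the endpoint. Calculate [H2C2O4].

0.148 M

n(KMnO4) = 0.07659 x 0.02979 = 0.002282 mol.
From the balanced equation, 2 mol KMnO4 reacts with 5 mol H2C2O4, so n(H2C2O4) = 0.002282 x 5/2 = 0.005704 mol.
[H2C2O4] = 0.005704 / 0.03861 L = 0.148 M.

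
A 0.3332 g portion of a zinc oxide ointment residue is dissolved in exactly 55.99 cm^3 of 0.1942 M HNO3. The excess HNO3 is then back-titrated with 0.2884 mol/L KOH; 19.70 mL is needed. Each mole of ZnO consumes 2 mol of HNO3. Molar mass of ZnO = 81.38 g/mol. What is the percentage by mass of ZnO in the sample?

63.4%

Total n(HNO3) added = 0.1942 x 0.05599 = 0.01087 mol.
n(KOH) used = 0.2884 x 0.01970 = 0.005681 mol, which equals the excess n(HNO3).
So n(HNO3) consumed by the sample = 0.01087 - 0.005681 = 0.005192 mol.
n(ZnO) = 0.005192 / 2 = 0.002596 mol.
mass ZnO = 0.002596 x 81.38 = 0.2113 g, so %ZnO = 0.2113/0.3332 x 100 = 63.4%.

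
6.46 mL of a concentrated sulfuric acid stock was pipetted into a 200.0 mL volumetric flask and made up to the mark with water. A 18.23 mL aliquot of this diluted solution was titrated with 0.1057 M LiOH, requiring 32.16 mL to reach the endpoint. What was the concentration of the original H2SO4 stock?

n(LiOH) = 0.1057 x 0.03216 = 0.003399 mol.
n(H2SO4) in the aliquot = 0.003399 x 1/2 = 0.001700 mol.
[diluted H2SO4] = 0.001700 / 0.01823 = 0.09323 M.
Dilution factor = 200.0/6.460 = 30.96, so [stock] = 0.09323 x 30.96 = 2.89 M.

2.89 M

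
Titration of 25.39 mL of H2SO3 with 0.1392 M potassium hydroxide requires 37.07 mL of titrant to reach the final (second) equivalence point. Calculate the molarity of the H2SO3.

0.102 M

n(KOH) = 0.1392 x 0.03707 = 0.005160 mol.
At the final (second) equivalence point, 2 mol OH^- react per mol H2SO3, so n(H2SO3) = 0.005160 / 2 = 0.002580 mol.
[H2SO3] = 0.002580 / 0.02539 L = 0.102 M.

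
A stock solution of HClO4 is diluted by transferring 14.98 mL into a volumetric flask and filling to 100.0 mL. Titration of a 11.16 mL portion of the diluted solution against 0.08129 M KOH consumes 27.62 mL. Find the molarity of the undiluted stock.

n(KOH) = 0.08129 x 0.02762 = 0.002245 mol.
n(HClO4) in the aliquot = 0.002245 mol.
[diluted HClO4] = 0.002245 / 0.01116 = 0.2012 M.
Dilution factor = 100.0/14.98 = 6.676, so [stock] = 0.2012 x 6.676 = 1.34 M.

1.34 M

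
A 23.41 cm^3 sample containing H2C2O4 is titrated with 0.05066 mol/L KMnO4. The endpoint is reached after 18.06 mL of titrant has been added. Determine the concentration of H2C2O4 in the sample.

0.0977 M

n(KMnO4) = 0.05066 x 0.01806 = 0.0009149 mol.
From the balanced equation, 2 mol KMnO4 reacts with 5 mol H2C2O4, so n(H2C2O4) = 0.0009149 x 5/2 = 0.002287 mol.
[H2C2O4] = 0.002287 / 0.02341 L = 0.0977 M.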